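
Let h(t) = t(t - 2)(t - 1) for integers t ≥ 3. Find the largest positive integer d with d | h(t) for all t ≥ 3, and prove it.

Computing the first values: h(3) = 6 and h(4) = 24; gcd(6, 24) = 6, so d ≤ 6.
We prove 6 | t(t - 2)(t - 1) for all t ≥ 3 by induction on t.
Base step (t = 3): h(3) = 6 = 6·(1), so 6 | h(3).
Inductive step: suppose the statement holds for some p ≥ 3, i.e. 6 | h(p). Then
h(p+1) − h(p) = (p-1)·p·(p+1) − (p-2)·(p-1)·p = (p-1)·p·[(p+1) − (p-2)] = 3·(p-1)·p. The product of 2 consecutive integers is divisible by (2)! = 2, so h(p+1) − h(p) is divisible by 3·2 = 6. By the inductive hypothesis 6 | h(p), hence 6 | h(p+1).
By the principle of mathematical induction, the result holds for all t ≥ 3.
Therefore the largest such d is 6.

d = 6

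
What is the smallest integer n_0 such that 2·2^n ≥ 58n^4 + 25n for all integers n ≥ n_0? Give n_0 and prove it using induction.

n_0 = 23

At n = 22: 8388608 < 13587398, so the inequality fails and n_0 ≥ 23. We prove 2·2^n ≥ 58n^4 + 25n for all n ≥ 23.
For the base case n = 23: 2·2^n = 16777216 and 58n^4 + 25n = 16231353, so 16777216 ≥ 16231353.
Inductive step: assume the claim holds for n = p, so 2·2^p ≥ 58p^4 + 25p.
Then 2·2^(p + 1) = 2·(2·2^p) ≥ 2·(58p^4 + 25p).
Also, for p ≥ 23 we have 2·(58p^4 + 25p) ≥ 58(p+1)^4 + 25(p+1), since 2·(58p^4 + 25p) − (58(p+1)^4 + 25(p+1)) = 58p^4 - 232p^3 - 348p^2 - 207p - 83, which is nonnegative for all p ≥ 23.
Combining, 2·2^(p + 1) ≥ 58(p+1)^4 + 25(p+1).
By the principle of mathematical induction, the result holds for all n ≥ 23.
Hence the smallest such n_0 is 23.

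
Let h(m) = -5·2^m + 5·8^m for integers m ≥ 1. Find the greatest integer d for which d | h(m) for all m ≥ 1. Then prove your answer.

Computing the first values: h(1) = 30 and h(2) = 300; gcd(30, 300) = 30, so d ≤ 30.
We prove 30 | -5·2^m + 5·8^m for all m ≥ 1 by induction on m.
Base case (m = 1): h(1) = 30 = 30·(1), so 30 | h(1).
For the inductive step, assume it holds for an arbitrary i ≥ 1, i.e. 30 | h(i). Then
h(i+1) − 8·h(i) = (-5·2^(i+1) + 5·8^(i+1)) − 8·(-5·2^i + 5·8^i) = (-5)·2^i·(2 − 8) = (30)·2^i. Since 30 | h(i) by the inductive hypothesis, 30 | 8·h(i); and 30 | 30 since 30 = 30·1. Therefore 30 | h(i+1).
By induction, the statement is established for all m ≥ 1.
Therefore the largest such d is 30.

d = 30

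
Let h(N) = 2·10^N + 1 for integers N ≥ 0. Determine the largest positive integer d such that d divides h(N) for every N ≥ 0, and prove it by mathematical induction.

Computing the first values: h(0) = 3 and h(1) = 21; gcd(3, 21) = 3, so d ≤ 3.
We prove 3 | 2·10^N + 1 for all N ≥ 0 by induction on N.
When N = 0: h(0) = 3 = 3·(1), so 3 | h(0).
For the inductive step, assume it holds for an arbitrary r ≥ 0, i.e. 3 | h(r). Then
h(r+1) = 2·10^(r+1) + 1 = 10·(2·10^r + 1) - 9 = 10·h(r) - 9. The first term is divisible by 3 by the inductive hypothesis, and -9 is divisible by 3. Hence 3 | h(r+1).
Hence, by induction on N, the claim holds for every N ≥ 0.
Therefore the largest such d is 3.

d = 3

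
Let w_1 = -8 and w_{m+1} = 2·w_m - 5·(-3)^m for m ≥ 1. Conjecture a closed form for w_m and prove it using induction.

w_m = (-3)^m - 5·2^(m - 1)

Computing the first terms: w_1 = -8, w_2 = -1, w_3 = -47. This suggests w_m = (-3)^m - 5·2^(m - 1).
Base case (m = 1): the formula gives -8 = -8 = w_1.
Inductive step: suppose the statement holds for some i ≥ 1, so w_i = (-3)^i - 5·2^(i - 1).
Then w_{i+1} = 2·w_i - 5·(-3)^i = 2·((-3)^i - 5·2^(i - 1)) - 5·(-3)^i = (-3)^(i + 1) - 5·2^i = (-3)^(i+1) - 5·2^((i+1) - 1),
which is the claimed formula at m = i+1.
This completes the induction.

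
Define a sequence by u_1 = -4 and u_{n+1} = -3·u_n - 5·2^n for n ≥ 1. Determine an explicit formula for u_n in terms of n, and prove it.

Computing the first terms: u_1 = -4, u_2 = 2, u_3 = -26. This suggests u_n = -2(-3)^(n - 1) - 2^n.
When n = 1: the formula gives -4 = -4 = u_1.
For the inductive step, assume it holds for an arbitrary m ≥ 1, so u_m = -2(-3)^(m - 1) - 2^m.
Then u_{m+1} = -3·u_m - 5·2^m = -3·(-2(-3)^(m - 1) - 2^m) - 5·2^m = -2(-3)^m - 2^(m + 1) = -2(-3)^((m+1) - 1) - 2^(m+1),
which is the claimed formula at n = m+1.
Hence, by induction on n, the claim holds for every n ≥ 1.

u_n = -2(-3)^(n - 1) - 2^n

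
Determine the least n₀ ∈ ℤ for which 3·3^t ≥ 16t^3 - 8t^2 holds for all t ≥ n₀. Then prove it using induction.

At t = 6: 2187 < 3168, so the inequality fails and n₀ ≥ 7. We prove 3·3^t ≥ 16t^3 - 8t^2 for all t ≥ 7.
When t = 7: 3·3^t = 6561 and 16t^3 - 8t^2 = 5096, so 6561 ≥ 5096.
Suppose the result is true for t = m, so 3·3^m ≥ 16m^3 - 8m^2.
Then 3·3^(m + 1) = 3·(3·3^m) ≥ 3·(16m^3 - 8m^2).
Also, for m ≥ 7 we have 3·(16m^3 - 8m^2) ≥ 16(m+1)^3 - 8(m+1)^2, since 3·(16m^3 - 8m^2) − (16(m+1)^3 - 8(m+1)^2) = 32m^3 - 64m^2 - 32m - 8, which is nonnegative for all m ≥ 7.
Combining, 3·3^(m + 1) ≥ 16(m+1)^3 - 8(m+1)^2.
By the principle of mathematical induction, the result holds for all t ≥ 7.
Hence the smallest such n₀ is 7.

n₀ = 7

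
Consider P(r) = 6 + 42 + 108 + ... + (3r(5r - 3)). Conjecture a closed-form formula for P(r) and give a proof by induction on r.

P(r) = r(r + 1)(5r - 2)

We claim P(r) = r(r + 1)(5r - 2) for all r ≥ 1.
For the base case r = 1: P(1) = 6, and the closed form gives 6. They agree.
Inductive step: suppose the statement holds for some m ≥ 1, so P(m) = m(5m^2 + 3m - 2).
Then P(m+1) = P(m) + (3(m + 1)(5m + 2)) = (m(5m^2 + 3m - 2)) + (3(m + 1)(5m + 2)).
Simplifying, P(m+1) = (m + 1)(m + 2)(5m + 3) = (m+1)((m+1) + 1)(5(m+1) - 2),
which is the closed form with r = m+1.
This completes the induction.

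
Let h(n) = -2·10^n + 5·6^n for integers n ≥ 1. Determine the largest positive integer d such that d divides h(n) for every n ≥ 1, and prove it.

d = 10

Computing the first values: h(1) = 10 and h(2) = -20; gcd(10, -20) = 10, so d ≤ 10.
We prove 10 | -2·10^n + 5·6^n for all n ≥ 1 by induction on n.
For the base case n = 1: h(1) = 10 = 10·(1), so 10 | h(1).
Inductive step: assume the claim holds for n = p, i.e. 10 | h(p). Then
h(p+1) − 10·h(p) = (-2·10^(p+1) + 5·6^(p+1)) − 10·(-2·10^p + 5·6^p) = (5)·6^p·(6 − 10) = (-20)·6^p. Since 10 | h(p) by the inductive hypothesis, 10 | 10·h(p); and 10 | -20 since -20 = 10·-2. Therefore 10 | h(p+1).
This completes the induction.
Therefore the largest such d is 10.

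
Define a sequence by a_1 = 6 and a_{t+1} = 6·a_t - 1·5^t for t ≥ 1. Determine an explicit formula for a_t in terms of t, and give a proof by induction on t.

Computing the first terms: a_1 = 6, a_2 = 31, a_3 = 161. This suggests a_t = 5^t + 6^(t - 1).
For the base case t = 1: the formula gives 6 = 6 = a_1.
For the inductive step, assume it holds for an arbitrary i ≥ 1, so a_i = 5^i + 6^(i - 1).
Then a_{i+1} = 6·a_i - 1·5^i = 6·(5^i + 6^(i - 1)) - 1·5^i = 5^(i + 1) + 6^i = 5^(i+1) + 6^((i+1) - 1),
which is the claimed formula at t = i+1.
By the principle of mathematical induction, the result holds for all t ≥ 1.

a_t = 5^t + 6^(t - 1)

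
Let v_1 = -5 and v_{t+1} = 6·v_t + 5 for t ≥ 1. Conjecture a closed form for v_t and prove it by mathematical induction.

Computing the first terms: v_1 = -5, v_2 = -25, v_3 = -145. This suggests v_t = -4·6^(t - 1) - 1.
For the base case t = 1: the formula gives -5 = -5 = v_1.
For the inductive step, assume it holds for an arbitrary k ≥ 1, so v_k = -4·6^(k - 1) - 1.
Then v_{k+1} = 6·v_k + 5 = 6·(-4·6^(k - 1) - 1) + 5 = -4·6^k - 1 = -4·6^((k+1) - 1) - 1,
which is the claimed formula at t = k+1.
By the principle of mathematical induction, the result holds for all t ≥ 1.

v_t = -4·6^(t - 1) - 1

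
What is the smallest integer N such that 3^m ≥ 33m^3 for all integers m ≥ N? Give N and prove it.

At m = 9: 19683 < 24057, so the inequality fails and N ≥ 10. We prove 3^m ≥ 33m^3 for all m ≥ 10.
When m = 10: 3^m = 59049 and 33m^3 = 33000, so 59049 ≥ 33000.
Suppose the result is true for m = i, so 3^i ≥ 33i^3.
Then 3^(i + 1) = 3·(3^i) ≥ 3·(33i^3).
Also, for i ≥ 10 we have 3·(33i^3) ≥ 33(i+1)^3, since 3 ≥ (1 + 1/i)^3 for all i ≥ 10.
Combining, 3^(i + 1) ≥ 33(i+1)^3.
Hence, by induction on m, the claim holds for every m ≥ 10.
Hence the smallest such N is 10.

N = 10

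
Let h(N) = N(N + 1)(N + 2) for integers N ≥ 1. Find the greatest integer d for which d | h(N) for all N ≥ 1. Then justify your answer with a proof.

d = 6

Computing the first values: h(1) = 6 and h(2) = 24; gcd(6, 24) = 6, so d ≤ 6.
We prove 6 | N(N + 1)(N + 2) for all N ≥ 1 by induction on N.
Base case (N = 1): h(1) = 6 = 6·(1), so 6 | h(1).
Inductive step: assume the claim holds for N = m, i.e. 6 | h(m). Then
h(m+1) − h(m) = (m+1)·(m+2)·(m+3) − m·(m+1)·(m+2) = (m+1)·(m+2)·[(m+3) − m] = 3·(m+1)·(m+2). The product of 2 consecutive integers is divisible by (2)! = 2, so h(m+1) − h(m) is divisible by 3·2 = 6. By the inductive hypothesis 6 | h(m), hence 6 | h(m+1).
This completes the induction.
Therefore the largest such d is 6.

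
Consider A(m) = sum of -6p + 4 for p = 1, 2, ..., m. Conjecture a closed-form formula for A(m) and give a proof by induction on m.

We claim A(m) = -m(3m - 1) for all m ≥ 1.
When m = 1: A(1) = -2, and the closed form gives -2. They agree.
Inductive step: suppose the statement holds for some p ≥ 1, so A(p) = p(-3p + 1).
Then A(p+1) = A(p) + (-6p - 2) = (p(-3p + 1)) + (-6p - 2).
Simplifying, A(p+1) = -(p + 1)(3p + 2) = -(p+1)(3(p+1) - 1),
which is the closed form with m = p+1.
By the principle of mathematical induction, the result holds for all m ≥ 1.

A(m) = -m(3m - 1)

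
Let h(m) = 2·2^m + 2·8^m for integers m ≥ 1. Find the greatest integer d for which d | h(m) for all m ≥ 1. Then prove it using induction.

Computing the first values: h(1) = 20 and h(2) = 136; gcd(20, 136) = 4, so d ≤ 4.
We prove 4 | 2·2^m + 2·8^m for all m ≥ 1 by induction on m.
Base case (m = 1): h(1) = 20 = 4·(5), so 4 | h(1).
Inductive step: assume the claim holds for m = i, i.e. 4 | h(i). Then
h(i+1) − 8·h(i) = (2·2^(i+1) + 2·8^(i+1)) − 8·(2·2^i + 2·8^i) = (2)·2^i·(2 − 8) = (-12)·2^i. Since 4 | h(i) by the inductive hypothesis, 4 | 8·h(i); and 4 | -12 since -12 = 4·-3. Therefore 4 | h(i+1).
By the principle of mathematical induction, the result holds for all m ≥ 1.
Therefore the largest such d is 4.

d = 4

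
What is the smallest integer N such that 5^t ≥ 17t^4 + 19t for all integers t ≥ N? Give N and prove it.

N = 7

At t = 6: 15625 < 22146, so the inequality fails and N ≥ 7. We prove 5^t ≥ 17t^4 + 19t for all t ≥ 7.
Base step (t = 7): 5^t = 78125 and 17t^4 + 19t = 40950, so 78125 ≥ 40950.
For the inductive step, assume it holds for an arbitrary m ≥ 7, so 5^m ≥ 17m^4 + 19m.
Then 5^(m + 1) = 5·(5^m) ≥ 5·(17m^4 + 19m).
Also, for m ≥ 7 we have 5·(17m^4 + 19m) ≥ 17(m+1)^4 + 19(m+1), since 5·(17m^4 + 19m) − (17(m+1)^4 + 19(m+1)) = 68m^4 - 68m^3 - 102m^2 + 8m - 36, which is nonnegative for all m ≥ 7.
Combining, 5^(m + 1) ≥ 17(m+1)^4 + 19(m+1).
By the principle of mathematical induction, the result holds for all t ≥ 7.
Hence the smallest such N is 7.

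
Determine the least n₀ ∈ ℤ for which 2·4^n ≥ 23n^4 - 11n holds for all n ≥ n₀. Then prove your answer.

n₀ = 8

At n = 7: 32768 < 55146, so the inequality fails and n₀ ≥ 8. We prove 2·4^n ≥ 23n^4 - 11n for all n ≥ 8.
For the base case n = 8: 2·4^n = 131072 and 23n^4 - 11n = 94120, so 131072 ≥ 94120.
Inductive step: assume the claim holds for n = j, so 2·4^j ≥ 23j^4 - 11j.
Then 2·4^(j + 1) = 4·(2·4^j) ≥ 4·(23j^4 - 11j).
Also, for j ≥ 8 we have 4·(23j^4 - 11j) ≥ 23(j+1)^4 - 11(j+1), since 4·(23j^4 - 11j) − (23(j+1)^4 - 11(j+1)) = 69j^4 - 92j^3 - 138j^2 - 125j - 12, which is nonnegative for all j ≥ 8.
Combining, 2·4^(j + 1) ≥ 23(j+1)^4 - 11(j+1).
By the principle of mathematical induction, the result holds for all n ≥ 8.
Hence the smallest such n₀ is 8.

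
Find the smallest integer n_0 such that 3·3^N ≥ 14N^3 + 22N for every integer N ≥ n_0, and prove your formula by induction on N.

n_0 = 7

At N = 6: 2187 < 3156, so the inequality fails and n_0 ≥ 7. We prove 3·3^N ≥ 14N^3 + 22N for all N ≥ 7.
When N = 7: 3·3^N = 6561 and 14N^3 + 22N = 4956, so 6561 ≥ 4956.
Suppose the result is true for N = i, so 3·3^i ≥ 14i^3 + 22i.
Then 3·3^(i + 1) = 3·(3·3^i) ≥ 3·(14i^3 + 22i).
Also, for i ≥ 7 we have 3·(14i^3 + 22i) ≥ 14(i+1)^3 + 22(i+1), since 3·(14i^3 + 22i) − (14(i+1)^3 + 22(i+1)) = 28i^3 - 42i^2 + 2i - 36, which is nonnegative for all i ≥ 7.
Combining, 3·3^(i + 1) ≥ 14(i+1)^3 + 22(i+1).
Hence, by induction on N, the claim holds for every N ≥ 7.
Hence the smallest such n_0 is 7.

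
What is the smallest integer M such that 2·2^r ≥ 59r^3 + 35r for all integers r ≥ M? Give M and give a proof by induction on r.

M = 18

At r = 17: 262144 < 290462, so the inequality fails and M ≥ 18. We prove 2·2^r ≥ 59r^3 + 35r for all r ≥ 18.
For the base case r = 18: 2·2^r = 524288 and 59r^3 + 35r = 344718, so 524288 ≥ 344718.
Suppose the result is true for r = p, so 2·2^p ≥ 59p^3 + 35p.
Then 2·2^(p + 1) = 2·(2·2^p) ≥ 2·(59p^3 + 35p).
Also, for p ≥ 18 we have 2·(59p^3 + 35p) ≥ 59(p+1)^3 + 35(p+1), since 2·(59p^3 + 35p) − (59(p+1)^3 + 35(p+1)) = 59p^3 - 177p^2 - 142p - 94, which is nonnegative for all p ≥ 18.
Combining, 2·2^(p + 1) ≥ 59(p+1)^3 + 35(p+1).
By the principle of mathematical induction, the result holds for all r ≥ 18.
Hence the smallest such M is 18.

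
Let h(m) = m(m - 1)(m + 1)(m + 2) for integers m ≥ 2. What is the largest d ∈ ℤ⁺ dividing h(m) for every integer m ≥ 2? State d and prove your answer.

Computing the first values: h(2) = 24 and h(3) = 120; gcd(24, 120) = 24, so d ≤ 24.
We prove 24 | m(m - 1)(m + 1)(m + 2) for all m ≥ 2 by induction on m.
Base step (m = 2): h(2) = 24 = 24·(1), so 24 | h(2).
Suppose the result is true for m = i, i.e. 24 | h(i). Then
h(i+1) − h(i) = i·(i+1)·(i+2)·(i+3) − (i-1)·i·(i+1)·(i+2) = i·(i+1)·(i+2)·[(i+3) − (i-1)] = 4·i·(i+1)·(i+2). The product of 3 consecutive integers is divisible by (3)! = 6, so h(i+1) − h(i) is divisible by 4·6 = 24. By the inductive hypothesis 24 | h(i), hence 24 | h(i+1).
Hence, by induction on m, the claim holds for every m ≥ 2.
Therefore the largest such d is 24.

d = 24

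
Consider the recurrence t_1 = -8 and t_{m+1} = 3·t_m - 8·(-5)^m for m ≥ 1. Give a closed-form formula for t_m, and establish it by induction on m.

t_m = (-5)^m - 3^m

Computing the first terms: t_1 = -8, t_2 = 16, t_3 = -152. This suggests t_m = (-5)^m - 3^m.
Base case (m = 1): the formula gives -8 = -8 = t_1.
Suppose the result is true for m = i, so t_i = (-5)^i - 3^i.
Then t_{i+1} = 3·t_i - 8·(-5)^i = 3·((-5)^i - 3^i) - 8·(-5)^i = (-5)^(i + 1) - 3^(i + 1),
which is the claimed formula at m = i+1.
By the principle of mathematical induction, the result holds for all m ≥ 1.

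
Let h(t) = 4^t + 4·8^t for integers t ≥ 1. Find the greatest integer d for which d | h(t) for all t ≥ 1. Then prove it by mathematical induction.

Computing the first values: h(1) = 36 and h(2) = 272; gcd(36, 272) = 4, so d ≤ 4.
We prove 4 | 4^t + 4·8^t for all t ≥ 1 by induction on t.
When t = 1: h(1) = 36 = 4·(9), so 4 | h(1).
Suppose the result is true for t = m, i.e. 4 | h(m). Then
h(m+1) − 8·h(m) = (4^(m+1) + 4·8^(m+1)) − 8·(4^m + 4·8^m) = (1)·4^m·(4 − 8) = (-4)·4^m. Since 4 | h(m) by the inductive hypothesis, 4 | 8·h(m); and 4 | -4 since -4 = 4·-1. Therefore 4 | h(m+1).
By the principle of mathematical induction, the result holds for all t ≥ 1.
Therefore the largest such d is 4.

d = 4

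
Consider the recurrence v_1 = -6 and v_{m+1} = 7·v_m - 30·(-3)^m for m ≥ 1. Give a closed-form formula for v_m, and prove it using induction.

v_m = -(-3)^(m + 1) + 3·7^(m - 1)

Computing the first terms: v_1 = -6, v_2 = 48, v_3 = 66. This suggests v_m = -(-3)^(m + 1) + 3·7^(m - 1).
Base step (m = 1): the formula gives -6 = -6 = v_1.
Inductive step: assume the claim holds for m = j, so v_j = -(-3)^(j + 1) + 3·7^(j - 1).
Then v_{j+1} = 7·v_j - 30·(-3)^j = 7·(-(-3)^(j + 1) + 3·7^(j - 1)) - 30·(-3)^j = -(-3)^(j + 2) + 3·7^j = -(-3)^((j+1) + 1) + 3·7^((j+1) - 1),
which is the claimed formula at m = j+1.
Hence, by induction on m, the claim holds for every m ≥ 1.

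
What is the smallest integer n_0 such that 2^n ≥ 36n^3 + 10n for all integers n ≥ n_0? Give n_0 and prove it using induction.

At n = 17: 131072 < 177038, so the inequality fails and n_0 ≥ 18. We prove 2^n ≥ 36n^3 + 10n for all n ≥ 18.
Base step (n = 18): 2^n = 262144 and 36n^3 + 10n = 210132, so 262144 ≥ 210132.
Inductive step: assume the claim holds for n = r, so 2^r ≥ 36r^3 + 10r.
Then 2^(r + 1) = 2·(2^r) ≥ 2·(36r^3 + 10r).
Also, for r ≥ 18 we have 2·(36r^3 + 10r) ≥ 36(r+1)^3 + 10(r+1), since 2·(36r^3 + 10r) − (36(r+1)^3 + 10(r+1)) = 36r^3 - 108r^2 - 98r - 46, which is nonnegative for all r ≥ 18.
Combining, 2^(r + 1) ≥ 36(r+1)^3 + 10(r+1).
Hence, by induction on n, the claim holds for every n ≥ 18.
Hence the smallest such n_0 is 18.

n_0 = 18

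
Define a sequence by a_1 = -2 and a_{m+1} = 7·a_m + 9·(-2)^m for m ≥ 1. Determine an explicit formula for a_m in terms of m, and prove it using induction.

Computing the first terms: a_1 = -2, a_2 = -32, a_3 = -188. This suggests a_m = -(-2)^m - 4·7^(m - 1).
When m = 1: the formula gives -2 = -2 = a_1.
Inductive step: assume the claim holds for m = p, so a_p = -(-2)^p - 4·7^(p - 1).
Then a_{p+1} = 7·a_p + 9·(-2)^p = 7·(-(-2)^p - 4·7^(p - 1)) + 9·(-2)^p = -(-2)^(p + 1) - 4·7^p = -(-2)^(p+1) - 4·7^((p+1) - 1),
which is the claimed formula at m = p+1.
This completes the induction.

a_m = -(-2)^m - 4·7^(m - 1)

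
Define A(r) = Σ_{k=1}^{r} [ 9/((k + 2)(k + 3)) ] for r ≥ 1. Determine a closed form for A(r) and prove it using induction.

A(r) = 3r/(r + 3)

We claim A(r) = 3r/(r + 3) for all r ≥ 1.
Base step (r = 1): A(1) = 3/4, and the closed form gives 3/4. They agree.
Inductive step: assume the claim holds for r = k, so A(k) = 3k/(k + 3).
Then A(k+1) = A(k) + (9/((k + 3)(k + 4))) = (3k/(k + 3)) + (9/((k + 3)(k + 4))).
Simplifying, A(k+1) = 3(k + 1)/(k + 4) = 3(k+1)/((k+1) + 3),
which is the closed form with r = k+1.
This completes the induction.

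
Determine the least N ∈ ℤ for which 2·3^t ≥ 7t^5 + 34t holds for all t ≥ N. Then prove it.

At t = 12: 1062882 < 1742232, so the inequality fails and N ≥ 13. We prove 2·3^t ≥ 7t^5 + 34t for all t ≥ 13.
Base step (t = 13): 2·3^t = 3188646 and 7t^5 + 34t = 2599493, so 3188646 ≥ 2599493.
Suppose the result is true for t = m, so 2·3^m ≥ 7m^5 + 34m.
Then 2·3^(m + 1) = 3·(2·3^m) ≥ 3·(7m^5 + 34m).
Also, for m ≥ 13 we have 3·(7m^5 + 34m) ≥ 7(m+1)^5 + 34(m+1), since 3·(7m^5 + 34m) − (7(m+1)^5 + 34(m+1)) = 14m^5 - 35m^4 - 70m^3 - 70m^2 + 33m - 41, which is nonnegative for all m ≥ 13.
Combining, 2·3^(m + 1) ≥ 7(m+1)^5 + 34(m+1).
This completes the induction.
Hence the smallest such N is 13.

N = 13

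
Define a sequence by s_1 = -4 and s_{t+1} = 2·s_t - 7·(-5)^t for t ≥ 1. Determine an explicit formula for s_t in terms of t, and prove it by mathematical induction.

Computing the first terms: s_1 = -4, s_2 = 27, s_3 = -121. This suggests s_t = (-5)^t + 2^(t - 1).
When t = 1: the formula gives -4 = -4 = s_1.
Inductive step: suppose the statement holds for some i ≥ 1, so s_i = (-5)^i + 2^(i - 1).
Then s_{i+1} = 2·s_i - 7·(-5)^i = 2·((-5)^i + 2^(i - 1)) - 7·(-5)^i = (-5)^(i + 1) + 2^i = (-5)^(i+1) + 2^((i+1) - 1),
which is the claimed formula at t = i+1.
By the principle of mathematical induction, the result holds for all t ≥ 1.

s_t = (-5)^t + 2^(t - 1)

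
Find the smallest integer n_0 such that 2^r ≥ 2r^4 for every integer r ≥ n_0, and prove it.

At r = 17: 131072 < 167042, so the inequality fails and n_0 ≥ 18. We prove 2^r ≥ 2r^4 for all r ≥ 18.
For the base case r = 18: 2^r = 262144 and 2r^4 = 209952, so 262144 ≥ 209952.
Suppose the result is true for r = p, so 2^p ≥ 2p^4.
Then 2^(p + 1) = 2·(2^p) ≥ 2·(2p^4).
Also, for p ≥ 18 we have 2·(2p^4) ≥ 2(p+1)^4, since 2 ≥ (1 + 1/p)^4 for all p ≥ 18.
Combining, 2^(p + 1) ≥ 2(p+1)^4.
This completes the induction.
Hence the smallest such n_0 is 18.

n_0 = 18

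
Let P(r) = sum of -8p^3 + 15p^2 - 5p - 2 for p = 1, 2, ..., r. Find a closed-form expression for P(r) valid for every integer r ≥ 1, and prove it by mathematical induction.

P(r) = -r(r - 1)(2r^2 + r - 2)

We claim P(r) = -r(r - 1)(2r^2 + r - 2) for all r ≥ 1.
When r = 1: P(1) = 0, and the closed form gives 0. They agree.
Inductive step: assume the claim holds for r = p, so P(p) = p(-2p^3 + p^2 + 3p - 2).
Then P(p+1) = P(p) + (p(-8p^2 - 9p + 1)) = (p(-2p^3 + p^2 + 3p - 2)) + (p(-8p^2 - 9p + 1)).
Simplifying, P(p+1) = -p(p + 1)(2p^2 + 5p + 1) = -(p+1)((p+1) - 1)(2(p+1)^2 + (p+1) - 2),
which is the closed form with r = p+1.
By induction, the statement is established for all r ≥ 1.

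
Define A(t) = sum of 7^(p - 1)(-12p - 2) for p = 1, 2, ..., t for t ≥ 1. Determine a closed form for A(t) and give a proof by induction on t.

A(t) = -2·7^t·t

We claim A(t) = -2·7^t·t for all t ≥ 1.
Base case (t = 1): A(1) = -14, and the closed form gives -14. They agree.
Inductive step: assume the claim holds for t = p, so A(p) = -2·7^p·p.
Then A(p+1) = A(p) + (7^p(-12p - 14)) = (-2·7^p·p) + (7^p(-12p - 14)).
Simplifying, A(p+1) = 14·7^p(-p - 1) = -2·7^(p+1)·(p+1),
which is the closed form with t = p+1.
By induction, the statement is established for all t ≥ 1.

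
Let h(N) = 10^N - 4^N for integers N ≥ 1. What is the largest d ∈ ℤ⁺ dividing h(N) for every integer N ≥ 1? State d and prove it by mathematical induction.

Computing the first values: h(1) = 6 and h(2) = 84; gcd(6, 84) = 6, so d ≤ 6.
We prove 6 | 10^N - 4^N for all N ≥ 1 by induction on N.
When N = 1: h(1) = 6 = 6·(1), so 6 | h(1).
Inductive step: suppose the statement holds for some p ≥ 1, i.e. 6 | h(p). Then
10^{p+1} − 4^{p+1} = 10·10^p − 4·4^p = 10·(10^p − 4^p) + (6)·4^p. The first term is divisible by 6 by the inductive hypothesis, and the second term (6)·4^p is divisible by 6 since 6 | 6. Hence 6 | h(p+1).
This completes the induction.
Therefore the largest such d is 6.

d = 6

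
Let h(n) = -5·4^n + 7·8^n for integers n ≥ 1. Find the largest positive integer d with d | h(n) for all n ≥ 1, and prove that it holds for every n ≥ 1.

Computing the first values: h(1) = 36 and h(2) = 368; gcd(36, 368) = 4, so d ≤ 4.
We prove 4 | -5·4^n + 7·8^n for all n ≥ 1 by induction on n.
Base case (n = 1): h(1) = 36 = 4·(9), so 4 | h(1).
Suppose the result is true for n = r, i.e. 4 | h(r). Then
h(r+1) − 8·h(r) = (-5·4^(r+1) + 7·8^(r+1)) − 8·(-5·4^r + 7·8^r) = (-5)·4^r·(4 − 8) = (20)·4^r. Since 4 | h(r) by the inductive hypothesis, 4 | 8·h(r); and 4 | 20 since 20 = 4·5. Therefore 4 | h(r+1).
By the principle of mathematical induction, the result holds for all n ≥ 1.
Therefore the largest such d is 4.

d = 4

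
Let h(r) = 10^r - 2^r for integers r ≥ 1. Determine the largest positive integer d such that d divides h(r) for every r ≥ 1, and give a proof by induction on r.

Computing the first values: h(1) = 8 and h(2) = 96; gcd(8, 96) = 8, so d ≤ 8.
We prove 8 | 10^r - 2^r for all r ≥ 1 by induction on r.
Base case (r = 1): h(1) = 8 = 8·(1), so 8 | h(1).
Inductive step: assume the claim holds for r = k, i.e. 8 | h(k). Then
10^{k+1} − 2^{k+1} = 10·10^k − 2·2^k = 10·(10^k − 2^k) + (8)·2^k. The first term is divisible by 8 by the inductive hypothesis, and the second term (8)·2^k is divisible by 8 since 8 | 8. Hence 8 | h(k+1).
By induction, the statement is established for all r ≥ 1.
Therefore the largest such d is 8.

d = 8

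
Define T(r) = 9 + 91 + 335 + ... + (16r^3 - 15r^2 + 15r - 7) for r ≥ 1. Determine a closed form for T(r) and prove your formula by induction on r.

T(r) = r(4r^3 + 3r^2 + 4r - 2)

We claim T(r) = r(4r^3 + 3r^2 + 4r - 2) for all r ≥ 1.
Base step (r = 1): T(1) = 9, and the closed form gives 9. They agree.
Suppose the result is true for r = m, so T(m) = m(4m^3 + 3m^2 + 4m - 2).
Then T(m+1) = T(m) + (16m^3 + 33m^2 + 33m + 9) = (m(4m^3 + 3m^2 + 4m - 2)) + (16m^3 + 33m^2 + 33m + 9).
Simplifying, T(m+1) = (m + 1)(4m^3 + 15m^2 + 22m + 9) = (m+1)(4(m+1)^3 + 3(m+1)^2 + 4(m+1) - 2),
which is the closed form with r = m+1.
By the principle of mathematical induction, the result holds for all r ≥ 1.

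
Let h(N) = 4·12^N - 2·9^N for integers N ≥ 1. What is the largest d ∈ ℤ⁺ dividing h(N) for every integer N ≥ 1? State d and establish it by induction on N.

Computing the first values: h(1) = 30 and h(2) = 414; gcd(30, 414) = 6, so d ≤ 6.
We prove 6 | 4·12^N - 2·9^N for all N ≥ 1 by induction on N.
Base case (N = 1): h(1) = 30 = 6·(5), so 6 | h(1).
Suppose the result is true for N = p, i.e. 6 | h(p). Then
h(p+1) − 12·h(p) = (4·12^(p+1) - 2·9^(p+1)) − 12·(4·12^p - 2·9^p) = (-2)·9^p·(9 − 12) = (6)·9^p. Since 6 | h(p) by the inductive hypothesis, 6 | 12·h(p); and 6 | 6 since 6 = 6·1. Therefore 6 | h(p+1).
By the principle of mathematical induction, the result holds for all N ≥ 1.
Therefore the largest such d is 6.

d = 6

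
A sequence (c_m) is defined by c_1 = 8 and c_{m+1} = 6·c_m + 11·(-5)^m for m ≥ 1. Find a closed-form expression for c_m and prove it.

Computing the first terms: c_1 = 8, c_2 = -7, c_3 = 233. This suggests c_m = -(-5)^m + 3·6^(m - 1).
Base step (m = 1): the formula gives 8 = 8 = c_1.
Inductive step: suppose the statement holds for some k ≥ 1, so c_k = -(-5)^k + 3·6^(k - 1).
Then c_{k+1} = 6·c_k + 11·(-5)^k = 6·(-(-5)^k + 3·6^(k - 1)) + 11·(-5)^k = -(-5)^(k + 1) + 3·6^k = -(-5)^(k+1) + 3·6^((k+1) - 1),
which is the claimed formula at m = k+1.
This completes the induction.

c_m = -(-5)^m + 3·6^(m - 1)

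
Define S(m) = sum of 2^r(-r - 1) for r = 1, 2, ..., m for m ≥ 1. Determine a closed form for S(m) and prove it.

We claim S(m) = -2^(m + 1)m for all m ≥ 1.
For the base case m = 1: S(1) = -4, and the closed form gives -4. They agree.
Inductive step: suppose the statement holds for some r ≥ 1, so S(r) = -2^(r + 1)r.
Then S(r+1) = S(r) + (2^(r + 1)(-r - 2)) = (-2^(r + 1)r) + (2^(r + 1)(-r - 2)).
Simplifying, S(r+1) = 2^(r + 2)(-r - 1) = -2^((r+1) + 1)(r+1),
which is the closed form with m = r+1.
Hence, by induction on m, the claim holds for every m ≥ 1.

S(m) = -2^(m + 1)m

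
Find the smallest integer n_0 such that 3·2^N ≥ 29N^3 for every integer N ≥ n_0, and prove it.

At N = 14: 49152 < 79576, so the inequality fails and n_0 ≥ 15. We prove 3·2^N ≥ 29N^3 for all N ≥ 15.
When N = 15: 3·2^N = 98304 and 29N^3 = 97875, so 98304 ≥ 97875.
Inductive step: suppose the statement holds for some j ≥ 15, so 3·2^j ≥ 29j^3.
Then 3·2^(j + 1) = 2·(3·2^j) ≥ 2·(29j^3).
Also, for j ≥ 15 we have 2·(29j^3) ≥ 29(j+1)^3, since 2 ≥ (1 + 1/j)^3 for all j ≥ 15.
Combining, 3·2^(j + 1) ≥ 29(j+1)^3.
By the principle of mathematical induction, the result holds for all N ≥ 15.
Hence the smallest such n_0 is 15.

n_0 = 15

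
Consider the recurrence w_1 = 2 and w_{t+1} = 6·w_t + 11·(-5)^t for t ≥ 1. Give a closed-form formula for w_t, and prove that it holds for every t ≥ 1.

w_t = -(-5)^t - 3·6^(t - 1)

Computing the first terms: w_1 = 2, w_2 = -43, w_3 = 17. This suggests w_t = -(-5)^t - 3·6^(t - 1).
For the base case t = 1: the formula gives 2 = 2 = w_1.
For the inductive step, assume it holds for an arbitrary m ≥ 1, so w_m = -(-5)^m - 3·6^(m - 1).
Then w_{m+1} = 6·w_m + 11·(-5)^m = 6·(-(-5)^m - 3·6^(m - 1)) + 11·(-5)^m = -(-5)^(m + 1) - 3·6^m = -(-5)^(m+1) - 3·6^((m+1) - 1),
which is the claimed formula at t = m+1.
This completes the induction.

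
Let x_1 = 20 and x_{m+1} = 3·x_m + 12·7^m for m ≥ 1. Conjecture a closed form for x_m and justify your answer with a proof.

Computing the first terms: x_1 = 20, x_2 = 144, x_3 = 1020. This suggests x_m = -3^(m - 1) + 3·7^m.
Base step (m = 1): the formula gives 20 = 20 = x_1.
Inductive step: assume the claim holds for m = i, so x_i = -3^(i - 1) + 3·7^i.
Then x_{i+1} = 3·x_i + 12·7^i = 3·(-3^(i - 1) + 3·7^i) + 12·7^i = -3^i + 3·7^(i + 1) = -3^((i+1) - 1) + 3·7^(i+1),
which is the claimed formula at m = i+1.
Hence, by induction on m, the claim holds for every m ≥ 1.

x_m = -3^(m - 1) + 3·7^m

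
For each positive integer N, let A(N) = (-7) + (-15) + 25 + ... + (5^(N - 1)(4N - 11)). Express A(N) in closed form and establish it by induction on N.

We claim A(N) = 5^N(N - 3) + 3 for all N ≥ 1.
Base step (N = 1): A(1) = -7, and the closed form gives -7. They agree.
Inductive step: suppose the statement holds for some i ≥ 1, so A(i) = 5^i(i - 3) + 3.
Then A(i+1) = A(i) + (5^i(4i - 7)) = (5^i(i - 3) + 3) + (5^i(4i - 7)).
Simplifying, A(i+1) = 5·5^i·i - 10·5^i + 3 = 5^(i+1)((i+1) - 3) + 3,
which is the closed form with N = i+1.
Hence, by induction on N, the claim holds for every N ≥ 1.

A(N) = 5^N(N - 3) + 3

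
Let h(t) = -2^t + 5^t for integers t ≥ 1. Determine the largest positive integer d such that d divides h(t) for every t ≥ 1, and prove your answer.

Computing the first values: h(1) = 3 and h(2) = 21; gcd(3, 21) = 3, so d ≤ 3.
We prove 3 | -2^t + 5^t for all t ≥ 1 by induction on t.
Base case (t = 1): h(1) = 3 = 3·(1), so 3 | h(1).
Inductive step: assume the claim holds for t = k, i.e. 3 | h(k). Then
5^{k+1} − 2^{k+1} = 5·5^k − 2·2^k = 5·(5^k − 2^k) + (3)·2^k. The first term is divisible by 3 by the inductive hypothesis, and the second term (3)·2^k is divisible by 3 since 3 | 3. Hence 3 | h(k+1).
This completes the induction.
Therefore the largest such d is 3.

d = 3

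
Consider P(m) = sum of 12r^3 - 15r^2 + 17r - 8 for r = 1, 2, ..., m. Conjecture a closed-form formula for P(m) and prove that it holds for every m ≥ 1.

We claim P(m) = m(3m^3 + m^2 + 4m - 2) for all m ≥ 1.
Base step (m = 1): P(1) = 6, and the closed form gives 6. They agree.
For the inductive step, assume it holds for an arbitrary r ≥ 1, so P(r) = r(3r^3 + r^2 + 4r - 2).
Then P(r+1) = P(r) + (12r^3 + 21r^2 + 23r + 6) = (r(3r^3 + r^2 + 4r - 2)) + (12r^3 + 21r^2 + 23r + 6).
Simplifying, P(r+1) = (r + 1)(3r^3 + 10r^2 + 15r + 6) = (r+1)(3(r+1)^3 + (r+1)^2 + 4(r+1) - 2),
which is the closed form with m = r+1.
By the principle of mathematical induction, the result holds for all m ≥ 1.

P(m) = m(3m^3 + m^2 + 4m - 2)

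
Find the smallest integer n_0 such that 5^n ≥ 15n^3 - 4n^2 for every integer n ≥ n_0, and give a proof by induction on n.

n_0 = 5

At n = 4: 625 < 896, so the inequality fails and n_0 ≥ 5. We prove 5^n ≥ 15n^3 - 4n^2 for all n ≥ 5.
For the base case n = 5: 5^n = 3125 and 15n^3 - 4n^2 = 1775, so 3125 ≥ 1775.
Suppose the result is true for n = k, so 5^k ≥ 15k^3 - 4k^2.
Then 5^(k + 1) = 5·(5^k) ≥ 5·(15k^3 - 4k^2).
Also, for k ≥ 5 we have 5·(15k^3 - 4k^2) ≥ 15(k+1)^3 - 4(k+1)^2, since 5·(15k^3 - 4k^2) − (15(k+1)^3 - 4(k+1)^2) = 60k^3 - 61k^2 - 37k - 11, which is nonnegative for all k ≥ 5.
Combining, 5^(k + 1) ≥ 15(k+1)^3 - 4(k+1)^2.
By induction, the statement is established for all n ≥ 5.
Hence the smallest such n_0 is 5.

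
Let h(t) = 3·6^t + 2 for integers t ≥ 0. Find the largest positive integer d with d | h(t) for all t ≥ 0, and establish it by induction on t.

Computing the first values: h(0) = 5 and h(1) = 20; gcd(5, 20) = 5, so d ≤ 5.
We prove 5 | 3·6^t + 2 for all t ≥ 0 by induction on t.
When t = 0: h(0) = 5 = 5·(1), so 5 | h(0).
Suppose the result is true for t = j, i.e. 5 | h(j). Then
h(j+1) = 3·6^(j+1) + 2 = 6·(3·6^j + 2) - 10 = 6·h(j) - 10. The first term is divisible by 5 by the inductive hypothesis, and -10 is divisible by 5. Hence 5 | h(j+1).
This completes the induction.
Therefore the largest such d is 5.

d = 5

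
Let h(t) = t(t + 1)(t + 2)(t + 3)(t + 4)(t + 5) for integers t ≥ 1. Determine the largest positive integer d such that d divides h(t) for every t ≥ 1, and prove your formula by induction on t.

Computing the first values: h(1) = 720 and h(2) = 5040; gcd(720, 5040) = 720, so d ≤ 720.
We prove 720 | t(t + 1)(t + 2)(t + 3)(t + 4)(t + 5) for all t ≥ 1 by induction on t.
Base case (t = 1): h(1) = 720 = 720·(1), so 720 | h(1).
For the inductive step, assume it holds for an arbitrary k ≥ 1, i.e. 720 | h(k). Then
h(k+1) − h(k) = (k+1)·(k+2)·(k+3)·(k+4)·(k+5)·(k+6) − k·(k+1)·(k+2)·(k+3)·(k+4)·(k+5) = (k+1)·(k+2)·(k+3)·(k+4)·(k+5)·[(k+6) − k] = 6·(k+1)·(k+2)·(k+3)·(k+4)·(k+5). The product of 5 consecutive integers is divisible by (5)! = 120, so h(k+1) − h(k) is divisible by 6·120 = 720. By the inductive hypothesis 720 | h(k), hence 720 | h(k+1).
By the principle of mathematical induction, the result holds for all t ≥ 1.
Therefore the largest such d is 720.

d = 720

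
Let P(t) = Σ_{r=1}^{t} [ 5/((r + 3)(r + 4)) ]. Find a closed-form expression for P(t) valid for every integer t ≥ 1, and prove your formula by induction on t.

P(t) = 5t/(4(t + 4))

We claim P(t) = 5t/(4(t + 4)) for all t ≥ 1.
Base step (t = 1): P(1) = 1/4, and the closed form gives 1/4. They agree.
Suppose the result is true for t = r, so P(r) = 5r/(4(r + 4)).
Then P(r+1) = P(r) + (5/((r + 4)(r + 5))) = (5r/(4(r + 4))) + (5/((r + 4)(r + 5))).
Simplifying, P(r+1) = 5(r + 1)/(4(r + 5)) = 5(r+1)/(4((r+1) + 4)),
which is the closed form with t = r+1.
Hence, by induction on t, the claim holds for every t ≥ 1.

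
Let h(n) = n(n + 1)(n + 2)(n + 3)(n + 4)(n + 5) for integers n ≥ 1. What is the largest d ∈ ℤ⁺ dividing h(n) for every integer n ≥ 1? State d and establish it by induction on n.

Computing the first values: h(1) = 720 and h(2) = 5040; gcd(720, 5040) = 720, so d ≤ 720.
We prove 720 | n(n + 1)(n + 2)(n + 3)(n + 4)(n + 5) for all n ≥ 1 by induction on n.
When n = 1: h(1) = 720 = 720·(1), so 720 | h(1).
Inductive step: suppose the statement holds for some k ≥ 1, i.e. 720 | h(k). Then
h(k+1) − h(k) = (k+1)·(k+2)·(k+3)·(k+4)·(k+5)·(k+6) − k·(k+1)·(k+2)·(k+3)·(k+4)·(k+5) = (k+1)·(k+2)·(k+3)·(k+4)·(k+5)·[(k+6) − k] = 6·(k+1)·(k+2)·(k+3)·(k+4)·(k+5). The product of 5 consecutive integers is divisible by (5)! = 120, so h(k+1) − h(k) is divisible by 6·120 = 720. By the inductive hypothesis 720 | h(k), hence 720 | h(k+1).
By the principle of mathematical induction, the result holds for all n ≥ 1.
Therefore the largest such d is 720.

d = 720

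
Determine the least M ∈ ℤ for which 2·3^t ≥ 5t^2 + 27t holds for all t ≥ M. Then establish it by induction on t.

M = 5

At t = 4: 162 < 188, so the inequality fails and M ≥ 5. We prove 2·3^t ≥ 5t^2 + 27t for all t ≥ 5.
Base step (t = 5): 2·3^t = 486 and 5t^2 + 27t = 260, so 486 ≥ 260.
Suppose the result is true for t = r, so 2·3^r ≥ 5r^2 + 27r.
Then 2·3^(r + 1) = 3·(2·3^r) ≥ 3·(5r^2 + 27r).
Also, for r ≥ 5 we have 3·(5r^2 + 27r) ≥ 5(r+1)^2 + 27(r+1), since 3·(5r^2 + 27r) − (5(r+1)^2 + 27(r+1)) = 10r^2 + 44r - 32, which is nonnegative for all r ≥ 5.
Combining, 2·3^(r + 1) ≥ 5(r+1)^2 + 27(r+1).
By induction, the statement is established for all t ≥ 5.
Hence the smallest such M is 5.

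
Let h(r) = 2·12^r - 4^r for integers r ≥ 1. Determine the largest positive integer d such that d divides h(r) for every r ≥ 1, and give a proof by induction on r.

Computing the first values: h(1) = 20 and h(2) = 272; gcd(20, 272) = 4, so d ≤ 4.
We prove 4 | 2·12^r - 4^r for all r ≥ 1 by induction on r.
For the base case r = 1: h(1) = 20 = 4·(5), so 4 | h(1).
Inductive step: assume the claim holds for r = j, i.e. 4 | h(j). Then
h(j+1) − 12·h(j) = (2·12^(j+1) - 4^(j+1)) − 12·(2·12^j - 4^j) = (-1)·4^j·(4 − 12) = (8)·4^j. Since 4 | h(j) by the inductive hypothesis, 4 | 12·h(j); and 4 | 8 since 8 = 4·2. Therefore 4 | h(j+1).
By induction, the statement is established for all r ≥ 1.
Therefore the largest such d is 4.

d = 4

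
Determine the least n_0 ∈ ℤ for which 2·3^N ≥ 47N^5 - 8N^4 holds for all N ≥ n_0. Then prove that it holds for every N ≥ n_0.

n_0 = 16

At N = 15: 28697814 < 35285625, so the inequality fails and n_0 ≥ 16. We prove 2·3^N ≥ 47N^5 - 8N^4 for all N ≥ 16.
When N = 16: 2·3^N = 86093442 and 47N^5 - 8N^4 = 48758784, so 86093442 ≥ 48758784.
For the inductive step, assume it holds for an arbitrary i ≥ 16, so 2·3^i ≥ 47i^5 - 8i^4.
Then 2·3^(i + 1) = 3·(2·3^i) ≥ 3·(47i^5 - 8i^4).
Also, for i ≥ 16 we have 3·(47i^5 - 8i^4) ≥ 47(i+1)^5 - 8(i+1)^4, since 3·(47i^5 - 8i^4) − (47(i+1)^5 - 8(i+1)^4) = 94i^5 - 251i^4 - 438i^3 - 422i^2 - 203i - 39, which is nonnegative for all i ≥ 16.
Combining, 2·3^(i + 1) ≥ 47(i+1)^5 - 8(i+1)^4.
This completes the induction.
Hence the smallest such n_0 is 16.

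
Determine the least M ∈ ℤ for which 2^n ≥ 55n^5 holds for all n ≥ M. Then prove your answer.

M = 31

At n = 30: 1073741824 < 1336500000, so the inequality fails and M ≥ 31. We prove 2^n ≥ 55n^5 for all n ≥ 31.
For the base case n = 31: 2^n = 2147483648 and 55n^5 = 1574603305, so 2147483648 ≥ 1574603305.
Inductive step: assume the claim holds for n = i, so 2^i ≥ 55i^5.
Then 2^(i + 1) = 2·(2^i) ≥ 2·(55i^5).
Also, for i ≥ 31 we have 2·(55i^5) ≥ 55(i+1)^5, since 2 ≥ (1 + 1/i)^5 for all i ≥ 31.
Combining, 2^(i + 1) ≥ 55(i+1)^5.
By induction, the statement is established for all n ≥ 31.
Hence the smallest such M is 31.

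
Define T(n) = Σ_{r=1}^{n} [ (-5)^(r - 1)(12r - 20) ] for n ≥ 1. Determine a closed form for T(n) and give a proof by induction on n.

We claim T(n) = (-5)^n(-2n + 3) - 3 for all n ≥ 1.
When n = 1: T(1) = -8, and the closed form gives -8. They agree.
Suppose the result is true for n = r, so T(r) = (-5)^r(-2r + 3) - 3.
Then T(r+1) = T(r) + ((-5)^r(12r - 8)) = ((-5)^r(-2r + 3) - 3) + ((-5)^r(12r - 8)).
Simplifying, T(r+1) = 10(-5)^r·r - 5(-5)^r - 3 = (-5)^(r+1)(-2(r+1) + 3) - 3,
which is the closed form with n = r+1.
Hence, by induction on n, the claim holds for every n ≥ 1.

T(n) = (-5)^n(-2n + 3) - 3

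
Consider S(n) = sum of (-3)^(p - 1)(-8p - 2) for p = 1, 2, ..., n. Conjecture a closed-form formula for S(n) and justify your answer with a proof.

We claim S(n) = (-3)^n(2n + 1) - 1 for all n ≥ 1.
For the base case n = 1: S(1) = -10, and the closed form gives -10. They agree.
For the inductive step, assume it holds for an arbitrary p ≥ 1, so S(p) = (-3)^p(2p + 1) - 1.
Then S(p+1) = S(p) + ((-3)^p(-8p - 10)) = ((-3)^p(2p + 1) - 1) + ((-3)^p(-8p - 10)).
Simplifying, S(p+1) = -6(-3)^p·p - 9(-3)^p - 1 = (-3)^(p+1)(2(p+1) + 1) - 1,
which is the closed form with n = p+1.
By the principle of mathematical induction, the result holds for all n ≥ 1.

S(n) = (-3)^n(2n + 1) - 1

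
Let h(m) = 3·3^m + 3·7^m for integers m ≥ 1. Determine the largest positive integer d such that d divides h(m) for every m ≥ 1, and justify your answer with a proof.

d = 6

Computing the first values: h(1) = 30 and h(2) = 174; gcd(30, 174) = 6, so d ≤ 6.
We prove 6 | 3·3^m + 3·7^m for all m ≥ 1 by induction on m.
For the base case m = 1: h(1) = 30 = 6·(5), so 6 | h(1).
Inductive step: suppose the statement holds for some i ≥ 1, i.e. 6 | h(i). Then
h(i+1) − 7·h(i) = (3·3^(i+1) + 3·7^(i+1)) − 7·(3·3^i + 3·7^i) = (3)·3^i·(3 − 7) = (-12)·3^i. Since 6 | h(i) by the inductive hypothesis, 6 | 7·h(i); and 6 | -12 since -12 = 6·-2. Therefore 6 | h(i+1).
By the principle of mathematical induction, the result holds for all m ≥ 1.
Therefore the largest such d is 6.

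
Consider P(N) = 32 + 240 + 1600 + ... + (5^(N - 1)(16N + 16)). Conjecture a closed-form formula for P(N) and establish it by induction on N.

P(N) = 5^N(4N + 3) - 3

We claim P(N) = 5^N(4N + 3) - 3 for all N ≥ 1.
When N = 1: P(1) = 32, and the closed form gives 32. They agree.
For the inductive step, assume it holds for an arbitrary i ≥ 1, so P(i) = 5^i(4i + 3) - 3.
Then P(i+1) = P(i) + (16·5^i(i + 2)) = (5^i(4i + 3) - 3) + (16·5^i(i + 2)).
Simplifying, P(i+1) = 20·5^i·i + 35·5^i - 3 = 5^(i+1)(4(i+1) + 3) - 3,
which is the closed form with N = i+1.
By induction, the statement is established for all N ≥ 1.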